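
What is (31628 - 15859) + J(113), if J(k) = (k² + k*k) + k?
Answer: 41420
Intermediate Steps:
J(k) = k + 2*k² (J(k) = (k² + k²) + k = 2*k² + k = k + 2*k²)
(31628 - 15859) + J(113) = (31628 - 15859) + 113*(1 + 2*113) = 15769 + 113*(1 + 226) = 15769 + 113*227 = 15769 + 25651 = 41420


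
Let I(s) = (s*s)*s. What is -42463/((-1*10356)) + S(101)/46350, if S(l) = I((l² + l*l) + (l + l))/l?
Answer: 49825737946513/26666700 ≈ 1.8685e+6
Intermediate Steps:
I(s) = s³ (I(s) = s²*s = s³)
S(l) = (2*l + 2*l²)³/l (S(l) = ((l² + l*l) + (l + l))³/l = ((l² + l²) + 2*l)³/l = (2*l² + 2*l)³/l = (2*l + 2*l²)³/l)
-42463/((-1*10356)) + S(101)/46350 = -42463/((-1*10356)) + (8*101²*(1 + 101)³)/46350 = -42463/(-10356) + (8*10201*102³)*(1/46350) = -42463*(-1/10356) + (8*10201*1061208)*(1/46350) = 42463/10356 + 86603062464*(1/46350) = 42463/10356 + 4811281248/2575 = 49825737946513/26666700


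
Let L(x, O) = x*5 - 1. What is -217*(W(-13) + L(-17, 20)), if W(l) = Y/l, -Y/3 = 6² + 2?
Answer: 217868/13 ≈ 16759.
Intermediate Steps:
Y = -114 (Y = -3*(6² + 2) = -3*(36 + 2) = -3*38 = -114)
L(x, O) = -1 + 5*x (L(x, O) = 5*x - 1 = -1 + 5*x)
W(l) = -114/l
-217*(W(-13) + L(-17, 20)) = -217*(-114/(-13) + (-1 + 5*(-17))) = -217*(-114*(-1/13) + (-1 - 85)) = -217*(114/13 - 86) = -217*(-1004/13) = 217868/13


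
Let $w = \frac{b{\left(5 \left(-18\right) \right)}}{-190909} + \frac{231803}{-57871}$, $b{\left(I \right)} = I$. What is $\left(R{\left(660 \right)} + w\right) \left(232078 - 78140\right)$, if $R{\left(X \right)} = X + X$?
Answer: $\frac{203467369362559594}{1004372249} \approx 2.0258 \cdot 10^{8}$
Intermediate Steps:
$R{\left(X \right)} = 2 X$
$w = - \frac{4022551867}{1004372249}$ ($w = \frac{5 \left(-18\right)}{-190909} + \frac{231803}{-57871} = \left(-90\right) \left(- \frac{1}{190909}\right) + 231803 \left(- \frac{1}{57871}\right) = \frac{90}{190909} - \frac{21073}{5261} = - \frac{4022551867}{1004372249} \approx -4.005$)
$\left(R{\left(660 \right)} + w\right) \left(232078 - 78140\right) = \left(2 \cdot 660 - \frac{4022551867}{1004372249}\right) \left(232078 - 78140\right) = \left(1320 - \frac{4022551867}{1004372249}\right) 153938 = \frac{1321748816813}{1004372249} \cdot 153938 = \frac{203467369362559594}{1004372249}$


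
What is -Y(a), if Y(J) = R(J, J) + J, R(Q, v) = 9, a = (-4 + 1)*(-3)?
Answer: -18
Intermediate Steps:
a = 9 (a = -3*(-3) = 9)
Y(J) = 9 + J
-Y(a) = -(9 + 9) = -1*18 = -18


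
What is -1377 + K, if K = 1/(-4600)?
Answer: -6334201/4600 ≈ -1377.0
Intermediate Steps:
K = -1/4600 ≈ -0.00021739
-1377 + K = -1377 - 1/4600 = -6334201/4600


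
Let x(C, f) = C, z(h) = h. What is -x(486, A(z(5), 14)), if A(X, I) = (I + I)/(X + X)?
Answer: -486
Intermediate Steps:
A(X, I) = I/X (A(X, I) = (2*I)/((2*X)) = (2*I)*(1/(2*X)) = I/X)
-x(486, A(z(5), 14)) = -1*486 = -486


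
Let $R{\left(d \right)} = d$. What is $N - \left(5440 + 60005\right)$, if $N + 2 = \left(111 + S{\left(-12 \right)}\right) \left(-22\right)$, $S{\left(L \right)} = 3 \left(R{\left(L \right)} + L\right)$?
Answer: $-66305$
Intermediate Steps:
$S{\left(L \right)} = 6 L$ ($S{\left(L \right)} = 3 \left(L + L\right) = 3 \cdot 2 L = 6 L$)
$N = -860$ ($N = -2 + \left(111 + 6 \left(-12\right)\right) \left(-22\right) = -2 + \left(111 - 72\right) \left(-22\right) = -2 + 39 \left(-22\right) = -2 - 858 = -860$)
$N - \left(5440 + 60005\right) = -860 - \left(5440 + 60005\right) = -860 - 65445 = -66305$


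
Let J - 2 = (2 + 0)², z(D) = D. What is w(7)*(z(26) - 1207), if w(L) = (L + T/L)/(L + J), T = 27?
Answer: -89756/91 ≈ -986.33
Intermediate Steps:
J = 6 (J = 2 + (2 + 0)² = 2 + 2² = 2 + 4 = 6)
w(L) = (L + 27/L)/(6 + L) (w(L) = (L + 27/L)/(L + 6) = (L + 27/L)/(6 + L))
w(7)*(z(26) - 1207) = ((27 + 7²)/(7*(6 + 7)))*(26 - 1207) = ((⅐)*(27 + 49)/13)*(-1181) = ((⅐)*(1/13)*76)*(-1181) = (76/91)*(-1181) = -89756/91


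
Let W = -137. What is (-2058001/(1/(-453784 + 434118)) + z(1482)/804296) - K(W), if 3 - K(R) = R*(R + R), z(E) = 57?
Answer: 32552018816423553/804296 ≈ 4.0473e+10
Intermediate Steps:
K(R) = 3 - 2*R² (K(R) = 3 - R*(R + R) = 3 - R*2*R = 3 - 2*R²)
(-2058001/(1/(-453784 + 434118)) + z(1482)/804296) - K(W) = (-2058001/(1/(-453784 + 434118)) + 57/804296) - (3 - 2*(-137)²) = (-2058001/(1/(-19666)) + 57*(1/804296)) - (3 - 2*18769) = (-2058001/(-1/19666) + 57/804296) - (3 - 37538) = (-2058001*(-19666) + 57/804296) - 1*(-37535) = (40472647666 + 57/804296) + 37535 = 32551988627173193/804296 + 37535 = 32552018816423553/804296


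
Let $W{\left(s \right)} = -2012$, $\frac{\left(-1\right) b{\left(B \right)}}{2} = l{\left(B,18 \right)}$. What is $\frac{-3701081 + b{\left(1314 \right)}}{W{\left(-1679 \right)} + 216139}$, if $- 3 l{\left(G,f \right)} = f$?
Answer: $- \frac{3701069}{214127} \approx -17.284$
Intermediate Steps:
$l{\left(G,f \right)} = - \frac{f}{3}$
$b{\left(B \right)} = 12$ ($b{\left(B \right)} = - 2 \left(\left(- \frac{1}{3}\right) 18\right) = \left(-2\right) \left(-6\right) = 12$)
$\frac{-3701081 + b{\left(1314 \right)}}{W{\left(-1679 \right)} + 216139} = \frac{-3701081 + 12}{-2012 + 216139} = - \frac{3701069}{214127}$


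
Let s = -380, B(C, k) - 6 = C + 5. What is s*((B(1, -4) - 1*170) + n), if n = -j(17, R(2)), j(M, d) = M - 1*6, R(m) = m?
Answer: 64220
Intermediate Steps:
B(C, k) = 11 + C (B(C, k) = 6 + (C + 5) = 6 + (5 + C) = 11 + C)
j(M, d) = -6 + M (j(M, d) = M - 6 = -6 + M)
n = -11 (n = -(-6 + 17) = -1*11 = -11)
s*((B(1, -4) - 1*170) + n) = -380*(((11 + 1) - 1*170) - 11) = -380*((12 - 170) - 11) = -380*(-158 - 11) = -380*(-169) = 64220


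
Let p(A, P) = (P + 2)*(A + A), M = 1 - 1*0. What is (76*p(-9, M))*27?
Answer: -110808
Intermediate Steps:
M = 1 (M = 1 + 0 = 1)
p(A, P) = 2*A*(2 + P) (p(A, P) = (2 + P)*(2*A) = 2*A*(2 + P))
(76*p(-9, M))*27 = (76*(2*(-9)*(2 + 1)))*27 = (76*(2*(-9)*3))*27 = (76*(-54))*27 = -4104*27 = -110808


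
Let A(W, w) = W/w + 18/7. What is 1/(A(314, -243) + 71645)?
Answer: 1701/121870321 ≈ 1.3957e-5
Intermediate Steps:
A(W, w) = 18/7 + W/w (A(W, w) = W/w + 18*(⅐) = W/w + 18/7 = 18/7 + W/w)
1/(A(314, -243) + 71645) = 1/((18/7 + 314/(-243)) + 71645) = 1/((18/7 + 314*(-1/243)) + 71645) = 1/((18/7 - 314/243) + 71645) = 1/(2176/1701 + 71645) = 1/(121870321/1701) = 1701/121870321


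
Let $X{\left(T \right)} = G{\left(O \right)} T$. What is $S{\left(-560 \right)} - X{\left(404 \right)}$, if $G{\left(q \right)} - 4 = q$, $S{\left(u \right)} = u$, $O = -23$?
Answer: $7116$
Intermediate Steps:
$G{\left(q \right)} = 4 + q$
$X{\left(T \right)} = - 19 T$ ($X{\left(T \right)} = \left(4 - 23\right) T = - 19 T$)
$S{\left(-560 \right)} - X{\left(404 \right)} = -560 - \left(-19\right) 404 = -560 - -7676 = -560 + 7676 = 7116$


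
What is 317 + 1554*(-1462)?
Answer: -2271631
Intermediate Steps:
317 + 1554*(-1462) = 317 - 2271948 = -2271631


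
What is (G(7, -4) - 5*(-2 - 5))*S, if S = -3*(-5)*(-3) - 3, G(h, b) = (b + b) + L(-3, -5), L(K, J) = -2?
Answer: -1200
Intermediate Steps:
G(h, b) = -2 + 2*b (G(h, b) = (b + b) - 2 = 2*b - 2 = -2 + 2*b)
S = -48 (S = 15*(-3) - 3 = -45 - 3 = -48)
(G(7, -4) - 5*(-2 - 5))*S = ((-2 + 2*(-4)) - 5*(-2 - 5))*(-48) = ((-2 - 8) - 5*(-7))*(-48) = (-10 + 35)*(-48) = 25*(-48) = -1200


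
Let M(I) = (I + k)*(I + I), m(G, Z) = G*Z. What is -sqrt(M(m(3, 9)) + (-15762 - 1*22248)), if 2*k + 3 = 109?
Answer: -I*sqrt(33690) ≈ -183.55*I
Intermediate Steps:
k = 53 (k = -3/2 + (1/2)*109 = -3/2 + 109/2 = 53)
M(I) = 2*I*(53 + I) (M(I) = (I + 53)*(I + I) = (53 + I)*(2*I) = 2*I*(53 + I))
-sqrt(M(m(3, 9)) + (-15762 - 1*22248)) = -sqrt(2*(3*9)*(53 + 3*9) + (-15762 - 1*22248)) = -sqrt(2*27*(53 + 27) + (-15762 - 22248)) = -sqrt(2*27*80 - 38010) = -sqrt(4320 - 38010) = -sqrt(-33690) = -I*sqrt(33690)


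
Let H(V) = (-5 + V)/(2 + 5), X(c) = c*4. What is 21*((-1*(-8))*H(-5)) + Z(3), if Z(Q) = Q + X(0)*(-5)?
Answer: -237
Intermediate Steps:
X(c) = 4*c
H(V) = -5/7 + V/7 (H(V) = (-5 + V)/7 = (-5 + V)*(1/7) = -5/7 + V/7)
Z(Q) = Q (Z(Q) = Q + (4*0)*(-5) = Q + 0*(-5) = Q + 0 = Q)
21*((-1*(-8))*H(-5)) + Z(3) = 21*((-1*(-8))*(-5/7 + (1/7)*(-5))) + 3 = 21*(8*(-5/7 - 5/7)) + 3 = 21*(8*(-10/7)) + 3 = 21*(-80/7) + 3 = -240 + 3 = -237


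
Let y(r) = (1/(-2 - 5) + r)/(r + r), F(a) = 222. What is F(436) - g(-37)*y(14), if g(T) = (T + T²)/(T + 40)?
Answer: 111/49 ≈ 2.2653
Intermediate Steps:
g(T) = (T + T²)/(40 + T)
y(r) = (-⅐ + r)/(2*r) (y(r) = (1/(-7) + r)/((2*r)) = (-⅐ + r)*(1/(2*r)) = (-⅐ + r)/(2*r))
F(436) - g(-37)*y(14) = 222 - (-37*(1 - 37)/(40 - 37))*(1/14)*(-1 + 7*14)/14 = 222 - (-37*(-36)/3)*(1/14)*(1/14)*(-1 + 98) = 222 - (-37*⅓*(-36))*(1/14)*(1/14)*97 = 222 - 444*97/196 = 222 - 1*10767/49 = 222 - 10767/49 = 111/49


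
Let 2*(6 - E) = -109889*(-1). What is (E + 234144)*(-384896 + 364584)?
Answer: -3640022116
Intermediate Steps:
E = -109877/2 (E = 6 - (-109889)*(-1)/2 = 6 - ½*109889 = 6 - 109889/2 = -109877/2 ≈ -54939.)
(E + 234144)*(-384896 + 364584) = (-109877/2 + 234144)*(-384896 + 364584) = (358411/2)*(-20312) = -3640022116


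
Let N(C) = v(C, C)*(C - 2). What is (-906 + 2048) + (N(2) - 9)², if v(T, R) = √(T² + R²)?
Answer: 1223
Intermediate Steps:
v(T, R) = √(R² + T²)
N(C) = √2*√(C²)*(-2 + C) (N(C) = √(C² + C²)*(C - 2) = √(2*C²)*(-2 + C) = (√2*√(C²))*(-2 + C) = √2*√(C²)*(-2 + C))
(-906 + 2048) + (N(2) - 9)² = (-906 + 2048) + (√2*√(2²)*(-2 + 2) - 9)² = 1142 + (√2*√4*0 - 9)² = 1142 + (√2*2*0 - 9)² = 1142 + (0 - 9)² = 1142 + (-9)² = 1142 + 81 = 1223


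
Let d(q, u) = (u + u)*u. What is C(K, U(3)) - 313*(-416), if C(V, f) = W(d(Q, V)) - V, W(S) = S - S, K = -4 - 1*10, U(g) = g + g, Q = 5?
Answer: 130222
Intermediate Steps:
d(q, u) = 2*u² (d(q, u) = (2*u)*u = 2*u²)
U(g) = 2*g
K = -14 (K = -4 - 10 = -14)
W(S) = 0
C(V, f) = -V (C(V, f) = 0 - V = -V)
C(K, U(3)) - 313*(-416) = -1*(-14) - 313*(-416) = 14 + 130208 = 130222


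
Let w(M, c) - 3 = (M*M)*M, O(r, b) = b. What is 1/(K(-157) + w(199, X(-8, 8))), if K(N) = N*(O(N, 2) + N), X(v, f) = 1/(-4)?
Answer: 1/7904937 ≈ 1.2650e-7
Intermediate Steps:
X(v, f) = -¼
w(M, c) = 3 + M³ (w(M, c) = 3 + (M*M)*M = 3 + M²*M = 3 + M³)
K(N) = N*(2 + N)
1/(K(-157) + w(199, X(-8, 8))) = 1/(-157*(2 - 157) + (3 + 199³)) = 1/(-157*(-155) + (3 + 7880599)) = 1/(24335 + 7880602) = 1/7904937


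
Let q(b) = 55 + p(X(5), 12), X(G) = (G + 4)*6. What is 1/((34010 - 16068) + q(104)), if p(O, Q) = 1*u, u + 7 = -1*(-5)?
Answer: 1/17995 ≈ 5.5571e-5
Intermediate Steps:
X(G) = 24 + 6*G (X(G) = (4 + G)*6 = 24 + 6*G)
u = -2 (u = -7 - 1*(-5) = -7 + 5 = -2)
p(O, Q) = -2 (p(O, Q) = 1*(-2) = -2)
q(b) = 53 (q(b) = 55 - 2 = 53)
1/((34010 - 16068) + q(104)) = 1/((34010 - 16068) + 53) = 1/(17942 + 53) = 1/17995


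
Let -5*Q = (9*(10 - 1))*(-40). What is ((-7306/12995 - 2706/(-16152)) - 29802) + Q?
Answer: -1019894778167/34982540 ≈ -29154.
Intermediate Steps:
Q = 648 (Q = -9*(10 - 1)*(-40)/5 = -9*9*(-40)/5 = -81*(-40)/5 = -⅕*(-3240) = 648)
((-7306/12995 - 2706/(-16152)) - 29802) + Q = ((-7306/12995 - 2706/(-16152)) - 29802) + 648 = ((-7306*1/12995 - 2706*(-1/16152)) - 29802) + 648 = ((-7306/12995 + 451/2692) - 29802) + 648 = (-13807007/34982540 - 29802) + 648 = -1042563464087/34982540 + 648 = -1019894778167/34982540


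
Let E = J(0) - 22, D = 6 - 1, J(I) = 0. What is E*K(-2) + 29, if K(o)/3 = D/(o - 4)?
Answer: 84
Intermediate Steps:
D = 5
E = -22 (E = 0 - 22 = -22)
K(o) = 15/(-4 + o) (K(o) = 3*(5/(o - 4)) = 3*(5/(-4 + o)) = 15/(-4 + o))
E*K(-2) + 29 = -330/(-4 - 2) + 29 = -330/(-6) + 29 = -330*(-1)/6 + 29 = -22*(-5/2) + 29 = 55 + 29 = 84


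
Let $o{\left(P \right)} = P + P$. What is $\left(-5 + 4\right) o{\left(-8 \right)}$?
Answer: $16$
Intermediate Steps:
$o{\left(P \right)} = 2 P$
$\left(-5 + 4\right) o{\left(-8 \right)} = \left(-5 + 4\right) 2 \left(-8\right) = \left(-1\right) \left(-16\right) = 16$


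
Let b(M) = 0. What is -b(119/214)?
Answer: 0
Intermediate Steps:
-b(119/214) = -1*0 = 0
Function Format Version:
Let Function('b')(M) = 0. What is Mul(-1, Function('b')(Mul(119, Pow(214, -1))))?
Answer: 0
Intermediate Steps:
Mul(-1, Function('b')(Mul(119, Pow(214, -1)))) = Mul(-1, 0) = 0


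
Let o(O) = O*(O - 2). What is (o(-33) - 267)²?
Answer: 788544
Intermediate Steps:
o(O) = O*(-2 + O)
(o(-33) - 267)² = (-33*(-2 - 33) - 267)² = (-33*(-35) - 267)² = (1155 - 267)² = 888² = 788544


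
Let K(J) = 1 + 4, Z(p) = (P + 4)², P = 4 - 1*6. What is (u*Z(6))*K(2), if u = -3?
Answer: -60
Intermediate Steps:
P = -2 (P = 4 - 6 = -2)
Z(p) = 4 (Z(p) = (-2 + 4)² = 2² = 4)
K(J) = 5
(u*Z(6))*K(2) = -3*4*5 = -12*5 = -60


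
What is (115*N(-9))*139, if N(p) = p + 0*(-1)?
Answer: -143865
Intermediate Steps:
N(p) = p (N(p) = p + 0 = p)
(115*N(-9))*139 = (115*(-9))*139 = -1035*139 = -143865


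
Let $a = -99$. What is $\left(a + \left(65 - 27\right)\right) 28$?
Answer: $-1708$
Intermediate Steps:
$\left(a + \left(65 - 27\right)\right) 28 = \left(-99 + \left(65 - 27\right)\right) 28 = \left(-99 + 38\right) 28 = \left(-61\right) 28 = -1708$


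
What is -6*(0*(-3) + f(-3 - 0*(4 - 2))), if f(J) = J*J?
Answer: -54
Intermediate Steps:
f(J) = J²
-6*(0*(-3) + f(-3 - 0*(4 - 2))) = -6*(0*(-3) + (-3 - 0*(4 - 2))²) = -6*(0 + (-3 - 0*2)²) = -6*(0 + (-3 - 1*0)²) = -6*(0 + (-3 + 0)²) = -6*(0 + (-3)²) = -6*(0 + 9) = -6*9 = -54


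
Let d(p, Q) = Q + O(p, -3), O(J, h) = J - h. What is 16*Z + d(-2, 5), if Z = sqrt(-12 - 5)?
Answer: 6 + 16*I*sqrt(17) ≈ 6.0 + 65.97*I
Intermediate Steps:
Z = I*sqrt(17) (Z = sqrt(-17) = I*sqrt(17) ≈ 4.1231*I)
d(p, Q) = 3 + Q + p (d(p, Q) = Q + (p - 1*(-3)) = Q + (p + 3) = Q + (3 + p) = 3 + Q + p)
16*Z + d(-2, 5) = 16*(I*sqrt(17)) + (3 + 5 - 2) = 16*I*sqrt(17) + 6 = 6 + 16*I*sqrt(17)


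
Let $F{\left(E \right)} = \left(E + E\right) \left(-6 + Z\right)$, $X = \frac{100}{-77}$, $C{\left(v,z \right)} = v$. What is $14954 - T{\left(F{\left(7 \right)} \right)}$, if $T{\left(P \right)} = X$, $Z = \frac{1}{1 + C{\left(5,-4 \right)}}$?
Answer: $\frac{1151558}{77} \approx 14955.0$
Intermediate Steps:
$X = - \frac{100}{77}$ ($X = 100 \left(- \frac{1}{77}\right) = - \frac{100}{77} \approx -1.2987$)
$Z = \frac{1}{6}$ ($Z = \frac{1}{1 + 5} = \frac{1}{6} \approx 0.16667$)
$F{\left(E \right)} = - \frac{35 E}{3}$ ($F{\left(E \right)} = \left(E + E\right) \left(-6 + \frac{1}{6}\right) = 2 E \left(- \frac{35}{6}\right) = - \frac{35 E}{3}$)
$T{\left(P \right)} = - \frac{100}{77}$
$14954 - T{\left(F{\left(7 \right)} \right)} = 14954 - - \frac{100}{77} = 14954 + \frac{100}{77} = \frac{1151558}{77}$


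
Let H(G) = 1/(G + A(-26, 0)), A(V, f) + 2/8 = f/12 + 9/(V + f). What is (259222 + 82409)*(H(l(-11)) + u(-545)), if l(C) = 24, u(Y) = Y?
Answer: -226574120403/1217 ≈ -1.8617e+8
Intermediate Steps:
A(V, f) = -¼ + 9/(V + f) + f/12 (A(V, f) = -¼ + (f/12 + 9/(V + f)) = -¼ + (9/(V + f) + f/12) = -¼ + 9/(V + f) + f/12)
H(G) = 1/(-31/52 + G) (H(G) = 1/(G + (108 + 0² - 3*(-26) - 3*0 - 26*0)/(12*(-26 + 0))) = 1/(G + (1/12)*(108 + 0 + 78 + 0 + 0)/(-26)) = 1/(G + (1/12)*(-1/26)*186) = 1/(G - 31/52) = 1/(-31/52 + G))
(259222 + 82409)*(H(l(-11)) + u(-545)) = (259222 + 82409)*(52/(-31 + 52*24) - 545) = 341631*(52/(-31 + 1248) - 545) = 341631*(52/1217 - 545) = 341631*(-663213/1217) = -226574120403/1217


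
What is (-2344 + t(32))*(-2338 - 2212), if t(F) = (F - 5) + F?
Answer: 10396750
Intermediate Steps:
t(F) = -5 + 2*F (t(F) = (-5 + F) + F = -5 + 2*F)
(-2344 + t(32))*(-2338 - 2212) = (-2344 + (-5 + 2*32))*(-2338 - 2212) = (-2344 + (-5 + 64))*(-4550) = (-2344 + 59)*(-4550) = -2285*(-4550) = 10396750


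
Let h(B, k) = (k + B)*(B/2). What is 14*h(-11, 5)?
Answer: 462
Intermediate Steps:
h(B, k) = B*(B + k)/2 (h(B, k) = (B + k)*(B*(½)) = (B + k)*(B/2) = B*(B + k)/2)
14*h(-11, 5) = 14*((½)*(-11)*(-11 + 5)) = 14*((½)*(-11)*(-6)) = 14*33 = 462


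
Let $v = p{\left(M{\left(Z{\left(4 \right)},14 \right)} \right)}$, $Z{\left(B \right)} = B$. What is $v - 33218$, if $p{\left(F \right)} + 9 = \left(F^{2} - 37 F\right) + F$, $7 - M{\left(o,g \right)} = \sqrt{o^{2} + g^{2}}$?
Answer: $-33218 + 44 \sqrt{53} \approx -32898.0$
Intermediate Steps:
$M{\left(o,g \right)} = 7 - \sqrt{g^{2} + o^{2}}$ ($M{\left(o,g \right)} = 7 - \sqrt{o^{2} + g^{2}} = 7 - \sqrt{g^{2} + o^{2}}$)
$p{\left(F \right)} = -9 + F^{2} - 36 F$ ($p{\left(F \right)} = -9 + \left(\left(F^{2} - 37 F\right) + F\right) = -9 + \left(F^{2} - 36 F\right) = -9 + F^{2} - 36 F$)
$v = -261 + \left(7 - 2 \sqrt{53}\right)^{2} + 72 \sqrt{53}$ ($v = -9 + \left(7 - \sqrt{14^{2} + 4^{2}}\right)^{2} - 36 \left(7 - \sqrt{14^{2} + 4^{2}}\right) = -9 + \left(7 - \sqrt{196 + 16}\right)^{2} - 36 \left(7 - \sqrt{196 + 16}\right) = -9 + \left(7 - \sqrt{212}\right)^{2} - 36 \left(7 - \sqrt{212}\right) = -9 + \left(7 - 2 \sqrt{53}\right)^{2} - 36 \left(7 - 2 \sqrt{53}\right) = -9 + \left(7 - 2 \sqrt{53}\right)^{2} - \left(252 - 72 \sqrt{53}\right) = -261 + \left(7 - 2 \sqrt{53}\right)^{2} + 72 \sqrt{53} \approx 320.32$)
$v - 33218 = 44 \sqrt{53} - 33218 = -33218 + 44 \sqrt{53}$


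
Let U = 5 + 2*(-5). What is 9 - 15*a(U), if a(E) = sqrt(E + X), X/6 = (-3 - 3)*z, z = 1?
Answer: 9 - 15*I*sqrt(41) ≈ 9.0 - 96.047*I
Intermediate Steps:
U = -5 (U = 5 - 10 = -5)
X = -36 (X = 6*((-3 - 3)*1) = 6*(-6*1) = 6*(-6) = -36)
a(E) = sqrt(-36 + E) (a(E) = sqrt(E - 36) = sqrt(-36 + E))
9 - 15*a(U) = 9 - 15*sqrt(-36 - 5) = 9 - 15*I*sqrt(41)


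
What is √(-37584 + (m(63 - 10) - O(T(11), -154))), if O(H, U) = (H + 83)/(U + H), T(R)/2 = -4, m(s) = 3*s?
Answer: 5*I*√485022/18 ≈ 193.45*I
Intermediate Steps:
T(R) = -8 (T(R) = 2*(-4) = -8)
O(H, U) = (83 + H)/(H + U)
√(-37584 + (m(63 - 10) - O(T(11), -154))) = √(-37584 + (3*(63 - 10) - (83 - 8)/(-8 - 154))) = √(-37584 + (3*53 - 75/(-162))) = √(-37584 + (159 - (-1)*75/162)) = √(-37584 + (159 - 1*(-25/54))) = √(-37584 + (159 + 25/54)) = √(-37584 + 8611/54) = √(-2020925/54) = 5*I*√485022/18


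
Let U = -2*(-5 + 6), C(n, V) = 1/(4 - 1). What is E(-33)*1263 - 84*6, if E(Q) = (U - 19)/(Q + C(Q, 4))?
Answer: 4311/14 ≈ 307.93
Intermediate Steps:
C(n, V) = ⅓ (C(n, V) = 1/3 = ⅓)
U = -2 (U = -2*1 = -2)
E(Q) = -21/(⅓ + Q) (E(Q) = (-2 - 19)/(Q + ⅓) = -21/(⅓ + Q))
E(-33)*1263 - 84*6 = -63/(1 + 3*(-33))*1263 - 84*6 = -63/(1 - 99)*1263 - 504 = -63/(-98)*1263 - 504 = -63*(-1/98)*1263 - 504 = (9/14)*1263 - 504 = 11367/14 - 504 = 4311/14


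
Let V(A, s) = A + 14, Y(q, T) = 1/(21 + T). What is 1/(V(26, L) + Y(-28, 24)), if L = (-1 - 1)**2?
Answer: 45/1801 ≈ 0.024986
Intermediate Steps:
L = 4 (L = (-2)**2 = 4)
V(A, s) = 14 + A
1/(V(26, L) + Y(-28, 24)) = 1/((14 + 26) + 1/(21 + 24)) = 1/(40 + 1/45) = 1/(1801/45) = 45/1801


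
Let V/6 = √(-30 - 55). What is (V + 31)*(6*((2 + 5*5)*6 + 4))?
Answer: 30876 + 5976*I*√85 ≈ 30876.0 + 55096.0*I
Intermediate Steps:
V = 6*I*√85 (V = 6*√(-30 - 55) = 6*√(-85) = 6*(I*√85) = 6*I*√85 ≈ 55.317*I)
(V + 31)*(6*((2 + 5*5)*6 + 4)) = (6*I*√85 + 31)*(6*((2 + 5*5)*6 + 4)) = (31 + 6*I*√85)*(6*((2 + 25)*6 + 4)) = (31 + 6*I*√85)*(6*(27*6 + 4)) = (31 + 6*I*√85)*(6*(162 + 4)) = (31 + 6*I*√85)*(6*166) = (31 + 6*I*√85)*996 = 30876 + 5976*I*√85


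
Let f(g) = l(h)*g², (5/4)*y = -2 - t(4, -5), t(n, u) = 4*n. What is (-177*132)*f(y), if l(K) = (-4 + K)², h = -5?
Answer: -9810637056/25 ≈ -3.9243e+8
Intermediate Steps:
y = -72/5 (y = 4*(-2 - 4*4)/5 = 4*(-2 - 1*16)/5 = 4*(-2 - 16)/5 = (⅘)*(-18) = -72/5 ≈ -14.400)
f(g) = 81*g² (f(g) = (-4 - 5)²*g² = (-9)²*g² = 81*g²)
(-177*132)*f(y) = (-177*132)*(81*(-72/5)²) = -1892484*5184/25 = -23364*419904/25 = -9810637056/25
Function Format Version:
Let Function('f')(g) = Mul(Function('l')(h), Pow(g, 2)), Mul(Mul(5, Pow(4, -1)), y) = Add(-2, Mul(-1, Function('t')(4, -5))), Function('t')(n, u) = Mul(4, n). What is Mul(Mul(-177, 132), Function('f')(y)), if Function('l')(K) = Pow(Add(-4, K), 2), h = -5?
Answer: Rational(-9810637056, 25) ≈ -3.9243e+8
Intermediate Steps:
y = Rational(-72, 5) (y = Mul(Rational(4, 5), Add(-2, Mul(-1, Mul(4, 4)))) = Mul(Rational(4, 5), Add(-2, Mul(-1, 16))) = Mul(Rational(4, 5), Add(-2, -16)) = Mul(Rational(4, 5), -18) = Rational(-72, 5) ≈ -14.400)
Function('f')(g) = Mul(81, Pow(g, 2)) (Function('f')(g) = Mul(Pow(Add(-4, -5), 2), Pow(g, 2)) = Mul(Pow(-9, 2), Pow(g, 2)) = Mul(81, Pow(g, 2)))
Mul(Mul(-177, 132), Function('f')(y)) = Mul(Mul(-177, 132), Mul(81, Pow(Rational(-72, 5), 2))) = Mul(-23364, Mul(81, Rational(5184, 25))) = Mul(-23364, Rational(419904, 25)) = Rational(-9810637056, 25)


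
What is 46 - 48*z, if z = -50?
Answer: 2446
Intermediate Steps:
46 - 48*z = 46 - 48*(-50) = 46 + 2400 = 2446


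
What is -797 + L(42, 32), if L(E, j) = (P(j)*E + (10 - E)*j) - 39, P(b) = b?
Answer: -516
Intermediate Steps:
L(E, j) = -39 + E*j + j*(10 - E) (L(E, j) = (j*E + (10 - E)*j) - 39 = (E*j + j*(10 - E)) - 39 = -39 + E*j + j*(10 - E))
-797 + L(42, 32) = -797 + (-39 + 10*32) = -797 + (-39 + 320) = -797 + 281 = -516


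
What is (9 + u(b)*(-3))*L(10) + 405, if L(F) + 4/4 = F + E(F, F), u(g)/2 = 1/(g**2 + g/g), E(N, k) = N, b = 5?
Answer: 7431/13 ≈ 571.62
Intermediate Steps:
u(g) = 2/(1 + g**2) (u(g) = 2/(g**2 + g/g) = 2/(g**2 + 1) = 2/(1 + g**2))
L(F) = -1 + 2*F (L(F) = -1 + (F + F) = -1 + 2*F)
(9 + u(b)*(-3))*L(10) + 405 = (9 + (2/(1 + 5**2))*(-3))*(-1 + 2*10) + 405 = (9 + (2/(1 + 25))*(-3))*(-1 + 20) + 405 = (9 + (2/26)*(-3))*19 + 405 = (9 + (2*(1/26))*(-3))*19 + 405 = (9 + (1/13)*(-3))*19 + 405 = (9 - 3/13)*19 + 405 = (114/13)*19 + 405 = 2166/13 + 405 = 7431/13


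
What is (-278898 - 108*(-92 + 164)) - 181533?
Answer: -468207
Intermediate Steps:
(-278898 - 108*(-92 + 164)) - 181533 = (-278898 - 108*72) - 181533 = (-278898 - 7776) - 181533 = -286674 - 181533 = -468207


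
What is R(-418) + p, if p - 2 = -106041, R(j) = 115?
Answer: -105924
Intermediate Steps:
p = -106039 (p = 2 - 106041 = -106039)
R(-418) + p = 115 - 106039 = -105924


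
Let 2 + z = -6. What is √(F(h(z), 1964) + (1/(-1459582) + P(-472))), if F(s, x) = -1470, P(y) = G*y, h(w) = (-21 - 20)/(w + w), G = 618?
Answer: I*√624554870131635766/1459582 ≈ 541.45*I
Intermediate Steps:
z = -8 (z = -2 - 6 = -8)
h(w) = -41/(2*w) (h(w) = -41*1/(2*w) = -41/(2*w))
P(y) = 618*y
√(F(h(z), 1964) + (1/(-1459582) + P(-472))) = √(-1470 + (1/(-1459582) + 618*(-472))) = √(-1470 + (-1/1459582 - 291696)) = √(-1470 - 425754231073/1459582) = √(-427899816613/1459582) = I*√624554870131635766/1459582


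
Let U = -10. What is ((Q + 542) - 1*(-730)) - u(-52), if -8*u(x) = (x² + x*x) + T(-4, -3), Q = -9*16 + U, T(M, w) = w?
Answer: 14349/8 ≈ 1793.6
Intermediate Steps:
Q = -154 (Q = -9*16 - 10 = -144 - 10 = -154)
u(x) = 3/8 - x²/4 (u(x) = -((x² + x*x) - 3)/8 = -((x² + x²) - 3)/8 = -(2*x² - 3)/8 = -(-3 + 2*x²)/8 = 3/8 - x²/4)
((Q + 542) - 1*(-730)) - u(-52) = ((-154 + 542) - 1*(-730)) - (3/8 - ¼*(-52)²) = (388 + 730) - (3/8 - ¼*2704) = 1118 - (3/8 - 676) = 1118 - 1*(-5405/8) = 1118 + 5405/8 = 14349/8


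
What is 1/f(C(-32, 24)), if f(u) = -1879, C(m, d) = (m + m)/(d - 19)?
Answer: -1/1879 ≈ -0.00053220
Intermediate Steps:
C(m, d) = 2*m/(-19 + d) (C(m, d) = (2*m)/(-19 + d) = 2*m/(-19 + d))
1/f(C(-32, 24)) = 1/(-1879) = -1/1879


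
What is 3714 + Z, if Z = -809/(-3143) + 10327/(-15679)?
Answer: 183002792808/49279097 ≈ 3713.6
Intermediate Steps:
Z = -19773450/49279097 (Z = -809*(-1/3143) + 10327*(-1/15679) = 809/3143 - 10327/15679 = -19773450/49279097 ≈ -0.40125)
3714 + Z = 3714 - 19773450/49279097 = 183002792808/49279097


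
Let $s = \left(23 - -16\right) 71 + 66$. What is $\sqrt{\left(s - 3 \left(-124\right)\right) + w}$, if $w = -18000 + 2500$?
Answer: $i \sqrt{12293} \approx 110.87 i$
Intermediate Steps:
$s = 2835$ ($s = \left(23 + 16\right) 71 + 66 = 39 \cdot 71 + 66 = 2769 + 66 = 2835$)
$w = -15500$
$\sqrt{\left(s - 3 \left(-124\right)\right) + w} = \sqrt{\left(2835 - 3 \left(-124\right)\right) - 15500} = \sqrt{\left(2835 - -372\right) - 15500} = \sqrt{\left(2835 + 372\right) - 15500} = \sqrt{3207 - 15500} = \sqrt{-12293} = i \sqrt{12293}$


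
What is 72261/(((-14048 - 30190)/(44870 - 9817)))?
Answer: -844321611/14746 ≈ -57258.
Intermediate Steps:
72261/(((-14048 - 30190)/(44870 - 9817))) = 72261/((-44238/35053)) = 72261/((-44238*1/35053)) = 72261/(-44238/35053) = 72261*(-35053/44238) = -844321611/14746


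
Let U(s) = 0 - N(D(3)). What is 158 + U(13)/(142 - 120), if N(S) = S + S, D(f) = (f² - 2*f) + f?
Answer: 1732/11 ≈ 157.45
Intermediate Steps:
D(f) = f² - f
N(S) = 2*S
U(s) = -12 (U(s) = 0 - 2*3*(-1 + 3) = 0 - 2*3*2 = 0 - 2*6 = 0 - 1*12 = 0 - 12 = -12)
158 + U(13)/(142 - 120) = 158 - 12/(142 - 120) = 158 - 12/22 = 158 + (1/22)*(-12) = 158 - 6/11 = 1732/11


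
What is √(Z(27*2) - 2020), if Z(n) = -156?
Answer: 8*I*√34 ≈ 46.648*I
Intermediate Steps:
√(Z(27*2) - 2020) = √(-156 - 2020) = √(-2176) = 8*I*√34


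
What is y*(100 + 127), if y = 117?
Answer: 26559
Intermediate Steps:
y*(100 + 127) = 117*(100 + 127) = 117*227 = 26559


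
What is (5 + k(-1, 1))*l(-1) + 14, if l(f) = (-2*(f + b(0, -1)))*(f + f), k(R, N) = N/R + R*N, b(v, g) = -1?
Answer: -10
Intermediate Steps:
k(R, N) = N*R + N/R (k(R, N) = N/R + N*R = N*R + N/R)
l(f) = 2*f*(2 - 2*f) (l(f) = (-2*(f - 1))*(f + f) = (-2*(-1 + f))*(2*f) = (2 - 2*f)*(2*f) = 2*f*(2 - 2*f))
(5 + k(-1, 1))*l(-1) + 14 = (5 + (1*(-1) + 1/(-1)))*(4*(-1)*(1 - 1*(-1))) + 14 = (5 + (-1 + 1*(-1)))*(4*(-1)*(1 + 1)) + 14 = (5 + (-1 - 1))*(4*(-1)*2) + 14 = (5 - 2)*(-8) + 14 = 3*(-8) + 14 = -24 + 14 = -10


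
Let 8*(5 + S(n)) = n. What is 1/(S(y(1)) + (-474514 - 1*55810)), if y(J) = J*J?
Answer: -8/4242631 ≈ -1.8856e-6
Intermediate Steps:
y(J) = J²
S(n) = -5 + n/8
1/(S(y(1)) + (-474514 - 1*55810)) = 1/((-5 + (⅛)*1²) + (-474514 - 1*55810)) = 1/((-5 + (⅛)*1) + (-474514 - 55810)) = 1/((-5 + ⅛) - 530324) = 1/(-39/8 - 530324) = 1/(-4242631/8) = -8/4242631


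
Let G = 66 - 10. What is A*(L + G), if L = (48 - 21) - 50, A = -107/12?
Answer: -1177/4 ≈ -294.25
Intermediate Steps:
G = 56
A = -107/12 (A = -107*1/12 = -107/12 ≈ -8.9167)
L = -23 (L = 27 - 50 = -23)
A*(L + G) = -107*(-23 + 56)/12 = -107/12*33 = -1177/4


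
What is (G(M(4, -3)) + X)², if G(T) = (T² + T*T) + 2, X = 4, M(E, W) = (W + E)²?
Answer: 64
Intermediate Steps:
M(E, W) = (E + W)²
G(T) = 2 + 2*T² (G(T) = (T² + T²) + 2 = 2*T² + 2 = 2 + 2*T²)
(G(M(4, -3)) + X)² = ((2 + 2*((4 - 3)²)²) + 4)² = ((2 + 2*(1²)²) + 4)² = ((2 + 2*1²) + 4)² = ((2 + 2*1) + 4)² = ((2 + 2) + 4)² = (4 + 4)² = 8² = 64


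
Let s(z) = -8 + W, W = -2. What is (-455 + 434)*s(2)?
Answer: 210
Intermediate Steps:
s(z) = -10 (s(z) = -8 - 2 = -10)
(-455 + 434)*s(2) = (-455 + 434)*(-10) = -21*(-10) = 210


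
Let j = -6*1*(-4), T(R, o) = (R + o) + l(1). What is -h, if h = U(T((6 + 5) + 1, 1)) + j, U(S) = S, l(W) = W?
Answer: -38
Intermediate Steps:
T(R, o) = 1 + R + o (T(R, o) = (R + o) + 1 = 1 + R + o)
j = 24 (j = -6*(-4) = 24)
h = 38 (h = (1 + ((6 + 5) + 1) + 1) + 24 = (1 + (11 + 1) + 1) + 24 = (1 + 12 + 1) + 24 = 14 + 24 = 38)
-h = -1*38 = -38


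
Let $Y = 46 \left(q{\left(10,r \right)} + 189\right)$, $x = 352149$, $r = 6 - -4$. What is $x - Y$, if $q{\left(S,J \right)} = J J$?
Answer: $338855$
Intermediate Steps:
$r = 10$ ($r = 6 + 4 = 10$)
$q{\left(S,J \right)} = J^{2}$
$Y = 13294$ ($Y = 46 \left(10^{2} + 189\right) = 46 \left(100 + 189\right) = 46 \cdot 289 = 13294$)
$x - Y = 352149 - 13294 = 338855$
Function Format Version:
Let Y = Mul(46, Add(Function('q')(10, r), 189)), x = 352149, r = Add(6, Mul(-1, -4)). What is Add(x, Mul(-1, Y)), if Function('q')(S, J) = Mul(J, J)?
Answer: 338855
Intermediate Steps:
r = 10 (r = Add(6, 4) = 10)
Function('q')(S, J) = Pow(J, 2)
Y = 13294 (Y = Mul(46, Add(Pow(10, 2), 189)) = Mul(46, Add(100, 189)) = Mul(46, 289) = 13294)
Add(x, Mul(-1, Y)) = Add(352149, Mul(-1, 13294)) = Add(352149, -13294) = 338855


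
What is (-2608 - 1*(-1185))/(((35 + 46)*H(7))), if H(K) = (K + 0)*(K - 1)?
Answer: -1423/3402 ≈ -0.41828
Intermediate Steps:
H(K) = K*(-1 + K)
(-2608 - 1*(-1185))/(((35 + 46)*H(7))) = (-2608 - 1*(-1185))/(((35 + 46)*(7*(-1 + 7)))) = (-2608 + 1185)/((81*(7*6))) = -1423/(81*42) = -1423/3402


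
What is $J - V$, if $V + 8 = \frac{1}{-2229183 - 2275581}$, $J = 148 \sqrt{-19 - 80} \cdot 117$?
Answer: $\frac{36038113}{4504764} + 51948 i \sqrt{11} \approx 8.0 + 1.7229 \cdot 10^{5} i$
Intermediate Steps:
$J = 51948 i \sqrt{11}$ ($J = 148 \sqrt{-99} \cdot 117 = 148 \cdot 3 i \sqrt{11} \cdot 117 = 444 i \sqrt{11} \cdot 117 = 51948 i \sqrt{11} \approx 1.7229 \cdot 10^{5} i$)
$V = - \frac{36038113}{4504764}$ ($V = -8 + \frac{1}{-2229183 - 2275581} = -8 + \frac{1}{-4504764} = -8 - \frac{1}{4504764} = - \frac{36038113}{4504764} \approx -8.0$)
$J - V = 51948 i \sqrt{11} - - \frac{36038113}{4504764} = 51948 i \sqrt{11} + \frac{36038113}{4504764} = \frac{36038113}{4504764} + 51948 i \sqrt{11}$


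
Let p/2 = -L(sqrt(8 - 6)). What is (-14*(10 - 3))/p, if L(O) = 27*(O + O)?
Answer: 49*sqrt(2)/108 ≈ 0.64163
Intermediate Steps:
L(O) = 54*O (L(O) = 27*(2*O) = 54*O)
p = -108*sqrt(2) (p = 2*(-54*sqrt(8 - 6)) = 2*(-54*sqrt(2)) = -108*sqrt(2) ≈ -152.74)
(-14*(10 - 3))/p = (-14*(10 - 3))/((-108*sqrt(2))) = (-14*7)*(-sqrt(2)/216) = -(-49)*sqrt(2)/108 = 49*sqrt(2)/108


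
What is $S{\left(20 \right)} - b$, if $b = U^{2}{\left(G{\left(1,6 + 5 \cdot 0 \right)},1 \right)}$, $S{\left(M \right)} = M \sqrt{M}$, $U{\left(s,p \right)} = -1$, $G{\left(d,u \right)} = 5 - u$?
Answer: $-1 + 40 \sqrt{5} \approx 88.443$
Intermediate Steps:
$S{\left(M \right)} = M^{\frac{3}{2}}$
$b = 1$ ($b = \left(-1\right)^{2} = 1$)
$S{\left(20 \right)} - b = 20^{\frac{3}{2}} - 1 = 40 \sqrt{5} - 1 = -1 + 40 \sqrt{5}$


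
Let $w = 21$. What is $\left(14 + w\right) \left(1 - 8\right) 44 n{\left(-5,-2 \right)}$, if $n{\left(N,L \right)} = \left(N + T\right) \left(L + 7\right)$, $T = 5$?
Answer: $0$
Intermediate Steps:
$n{\left(N,L \right)} = \left(5 + N\right) \left(7 + L\right)$ ($n{\left(N,L \right)} = \left(N + 5\right) \left(L + 7\right) = \left(5 + N\right) \left(7 + L\right)$)
$\left(14 + w\right) \left(1 - 8\right) 44 n{\left(-5,-2 \right)} = \left(14 + 21\right) \left(1 - 8\right) 44 \left(35 + 5 \left(-2\right) + 7 \left(-5\right) - -10\right) = 35 \left(-7\right) 44 \left(35 - 10 - 35 + 10\right) = \left(-245\right) 44 \cdot 0 = \left(-10780\right) 0 = 0$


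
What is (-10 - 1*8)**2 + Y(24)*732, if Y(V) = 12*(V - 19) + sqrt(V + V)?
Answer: 44244 + 2928*sqrt(3) ≈ 49315.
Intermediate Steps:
Y(V) = -228 + 12*V + sqrt(2)*sqrt(V) (Y(V) = 12*(-19 + V) + sqrt(2*V) = (-228 + 12*V) + sqrt(2)*sqrt(V) = -228 + 12*V + sqrt(2)*sqrt(V))
(-10 - 1*8)**2 + Y(24)*732 = (-10 - 1*8)**2 + (-228 + 12*24 + sqrt(2)*sqrt(24))*732 = (-10 - 8)**2 + (-228 + 288 + sqrt(2)*(2*sqrt(6)))*732 = (-18)**2 + (-228 + 288 + 4*sqrt(3))*732 = 324 + (60 + 4*sqrt(3))*732 = 324 + (43920 + 2928*sqrt(3)) = 44244 + 2928*sqrt(3)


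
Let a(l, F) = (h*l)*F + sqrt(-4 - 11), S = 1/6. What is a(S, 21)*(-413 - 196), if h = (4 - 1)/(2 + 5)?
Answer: -1827/2 - 609*I*sqrt(15) ≈ -913.5 - 2358.6*I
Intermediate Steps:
h = 3/7 ≈ 0.42857
S = 1/6 ≈ 0.16667
a(l, F) = I*sqrt(15) + 3*F*l/7 (a(l, F) = (3*l/7)*F + sqrt(-4 - 11) = 3*F*l/7 + sqrt(-15) = 3*F*l/7 + I*sqrt(15) = I*sqrt(15) + 3*F*l/7)
a(S, 21)*(-413 - 196) = (I*sqrt(15) + (3/7)*21*(1/6))*(-413 - 196) = (I*sqrt(15) + 3/2)*(-609) = (3/2 + I*sqrt(15))*(-609) = -1827/2 - 609*I*sqrt(15)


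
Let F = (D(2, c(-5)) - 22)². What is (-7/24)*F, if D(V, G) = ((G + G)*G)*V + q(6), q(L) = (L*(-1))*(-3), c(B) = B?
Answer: -2688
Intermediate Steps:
q(L) = 3*L (q(L) = -L*(-3) = 3*L)
D(V, G) = 18 + 2*V*G² (D(V, G) = ((G + G)*G)*V + 3*6 = ((2*G)*G)*V + 18 = (2*G²)*V + 18 = 2*V*G² + 18 = 18 + 2*V*G²)
F = 9216 (F = ((18 + 2*2*(-5)²) - 22)² = ((18 + 2*2*25) - 22)² = ((18 + 100) - 22)² = (118 - 22)² = 96² = 9216)
(-7/24)*F = -7/24*9216 = -2688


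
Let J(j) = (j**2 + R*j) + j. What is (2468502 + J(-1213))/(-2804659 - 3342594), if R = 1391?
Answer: -321625/878179 ≈ -0.36624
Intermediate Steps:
J(j) = j**2 + 1392*j (J(j) = (j**2 + 1391*j) + j = j**2 + 1392*j)
(2468502 + J(-1213))/(-2804659 - 3342594) = (2468502 - 1213*(1392 - 1213))/(-2804659 - 3342594) = (2468502 - 1213*179)/(-6147253) = (2468502 - 217127)*(-1/6147253) = 2251375*(-1/6147253) = -321625/878179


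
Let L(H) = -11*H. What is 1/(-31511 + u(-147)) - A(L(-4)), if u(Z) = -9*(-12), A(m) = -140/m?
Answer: 1099094/345433 ≈ 3.1818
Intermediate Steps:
u(Z) = 108
1/(-31511 + u(-147)) - A(L(-4)) = 1/(-31511 + 108) - (-140)/((-11*(-4))) = 1/(-31403) - (-140)/44 = -1/31403 - (-140)/44 = -1/31403 - 1*(-35/11) = -1/31403 + 35/11 = 1099094/345433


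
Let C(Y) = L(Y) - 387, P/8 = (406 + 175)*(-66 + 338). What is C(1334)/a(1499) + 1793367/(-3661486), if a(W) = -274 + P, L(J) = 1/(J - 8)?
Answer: -1503816997610845/3068398739378076 ≈ -0.49010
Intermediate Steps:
P = 1264256 (P = 8*((406 + 175)*(-66 + 338)) = 8*(581*272) = 8*158032 = 1264256)
L(J) = 1/(-8 + J)
C(Y) = -387 + 1/(-8 + Y) (C(Y) = 1/(-8 + Y) - 387 = -387 + 1/(-8 + Y))
a(W) = 1263982 (a(W) = -274 + 1264256 = 1263982)
C(1334)/a(1499) + 1793367/(-3661486) = ((3097 - 387*1334)/(-8 + 1334))/1263982 + 1793367/(-3661486) = ((3097 - 516258)/1326)*(1/1263982) + 1793367*(-1/3661486) = ((1/1326)*(-513161))*(1/1263982) - 1793367/3661486 = -513161/1326*1/1263982 - 1793367/3661486 = -513161/1676040132 - 1793367/3661486 = -1503816997610845/3068398739378076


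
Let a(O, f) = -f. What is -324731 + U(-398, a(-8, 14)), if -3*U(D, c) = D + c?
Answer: -973781/3 ≈ -3.2459e+5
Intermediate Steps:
U(D, c) = -D/3 - c/3 (U(D, c) = -(D + c)/3 = -D/3 - c/3)
-324731 + U(-398, a(-8, 14)) = -324731 + (-⅓*(-398) - (-1)*14/3) = -324731 + (398/3 - ⅓*(-14)) = -324731 + (398/3 + 14/3) = -324731 + 412/3 = -973781/3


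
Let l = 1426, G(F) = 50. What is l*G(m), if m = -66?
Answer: 71300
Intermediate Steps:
l*G(m) = 1426*50 = 71300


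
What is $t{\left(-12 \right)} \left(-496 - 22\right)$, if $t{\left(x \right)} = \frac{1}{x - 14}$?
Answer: $\frac{259}{13} \approx 19.923$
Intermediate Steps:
$t{\left(x \right)} = \frac{1}{-14 + x}$
$t{\left(-12 \right)} \left(-496 - 22\right) = \frac{-496 - 22}{-14 - 12} = \frac{1}{-26} \left(-518\right) = \left(- \frac{1}{26}\right) \left(-518\right) = \frac{259}{13}$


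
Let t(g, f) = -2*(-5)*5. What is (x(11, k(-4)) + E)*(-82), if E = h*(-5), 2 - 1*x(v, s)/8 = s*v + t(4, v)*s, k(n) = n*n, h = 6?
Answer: 641404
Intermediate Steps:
t(g, f) = 50 (t(g, f) = 10*5 = 50)
k(n) = n²
x(v, s) = 16 - 400*s - 8*s*v (x(v, s) = 16 - 8*(s*v + 50*s) = 16 - 8*(50*s + s*v) = 16 + (-400*s - 8*s*v) = 16 - 400*s - 8*s*v)
E = -30 (E = 6*(-5) = -30)
(x(11, k(-4)) + E)*(-82) = ((16 - 400*(-4)² - 8*(-4)²*11) - 30)*(-82) = ((16 - 400*16 - 8*16*11) - 30)*(-82) = ((16 - 6400 - 1408) - 30)*(-82) = (-7792 - 30)*(-82) = -7822*(-82) = 641404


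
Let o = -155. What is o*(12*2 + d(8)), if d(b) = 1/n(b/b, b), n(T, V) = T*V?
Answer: -29915/8 ≈ -3739.4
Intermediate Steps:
d(b) = 1/b (d(b) = 1/((b/b)*b) = 1/(1*b) = 1/b)
o*(12*2 + d(8)) = -155*(12*2 + 1/8) = -155*(24 + 1/8) = -155*193/8 = -29915/8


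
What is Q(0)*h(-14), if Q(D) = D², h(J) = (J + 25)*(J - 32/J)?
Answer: 0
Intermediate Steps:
h(J) = (25 + J)*(J - 32/J)
Q(0)*h(-14) = 0²*(-32 + (-14)² - 800/(-14) + 25*(-14)) = 0*(-32 + 196 - 800*(-1/14) - 350) = 0*(-32 + 196 + 400/7 - 350) = 0*(-902/7) = 0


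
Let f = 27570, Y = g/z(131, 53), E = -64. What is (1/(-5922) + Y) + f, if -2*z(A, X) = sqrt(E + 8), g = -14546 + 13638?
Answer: 163269539/5922 - 454*I*sqrt(14)/7 ≈ 27570.0 - 242.67*I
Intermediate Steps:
g = -908
z(A, X) = -I*sqrt(14) (z(A, X) = -sqrt(-64 + 8)/2 = -I*sqrt(14))
Y = -454*I*sqrt(14)/7 (Y = -908*I*sqrt(14)/14 = -454*I*sqrt(14)/7 ≈ -242.67*I)
(1/(-5922) + Y) + f = (1/(-5922) - 454*I*sqrt(14)/7) + 27570 = (-1/5922 - 454*I*sqrt(14)/7) + 27570 = 163269539/5922 - 454*I*sqrt(14)/7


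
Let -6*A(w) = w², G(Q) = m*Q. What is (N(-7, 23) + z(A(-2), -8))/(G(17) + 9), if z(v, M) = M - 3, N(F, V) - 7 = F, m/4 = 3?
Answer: -11/213 ≈ -0.051643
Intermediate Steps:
m = 12 (m = 4*3 = 12)
G(Q) = 12*Q
N(F, V) = 7 + F
A(w) = -w²/6
z(v, M) = -3 + M
(N(-7, 23) + z(A(-2), -8))/(G(17) + 9) = ((7 - 7) + (-3 - 8))/(12*17 + 9) = (0 - 11)/(204 + 9) = -11/213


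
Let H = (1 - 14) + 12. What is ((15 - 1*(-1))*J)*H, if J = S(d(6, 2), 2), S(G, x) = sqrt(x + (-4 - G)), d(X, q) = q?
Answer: -32*I ≈ -32.0*I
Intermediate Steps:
S(G, x) = sqrt(-4 + x - G)
J = 2*I (J = sqrt(-4 + 2 - 1*2) = sqrt(-4 + 2 - 2) = sqrt(-4) = 2*I ≈ 2.0*I)
H = -1 (H = -13 + 12 = -1)
((15 - 1*(-1))*J)*H = ((15 - 1*(-1))*(2*I))*(-1) = ((15 + 1)*(2*I))*(-1) = (16*(2*I))*(-1) = (32*I)*(-1) = -32*I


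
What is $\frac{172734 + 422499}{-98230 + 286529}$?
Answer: $\frac{595233}{188299} \approx 3.1611$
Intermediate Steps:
$\frac{172734 + 422499}{-98230 + 286529} = \frac{595233}{188299}$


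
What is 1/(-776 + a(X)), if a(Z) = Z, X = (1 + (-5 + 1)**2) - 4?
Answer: -1/763 ≈ -0.0013106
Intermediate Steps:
X = 13 (X = (1 + (-4)**2) - 4 = (1 + 16) - 4 = 17 - 4 = 13)
1/(-776 + a(X)) = 1/(-776 + 13) = 1/(-763) = -1/763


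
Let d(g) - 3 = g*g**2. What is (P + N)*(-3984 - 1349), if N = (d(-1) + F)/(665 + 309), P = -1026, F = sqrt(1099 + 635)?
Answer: 2664692113/487 - 90661*sqrt(6)/974 ≈ 5.4714e+6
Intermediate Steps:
F = 17*sqrt(6) (F = sqrt(1734) = 17*sqrt(6) ≈ 41.641)
d(g) = 3 + g**3 (d(g) = 3 + g*g**2 = 3 + g**3)
N = 1/487 + 17*sqrt(6)/974 (N = ((3 + (-1)**3) + 17*sqrt(6))/(665 + 309) = ((3 - 1) + 17*sqrt(6))/974 = (2 + 17*sqrt(6))*(1/974) = 1/487 + 17*sqrt(6)/974 ≈ 0.044806)
(P + N)*(-3984 - 1349) = (-1026 + (1/487 + 17*sqrt(6)/974))*(-3984 - 1349) = (-499661/487 + 17*sqrt(6)/974)*(-5333) = 2664692113/487 - 90661*sqrt(6)/974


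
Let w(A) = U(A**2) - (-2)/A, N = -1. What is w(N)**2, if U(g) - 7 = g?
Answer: 36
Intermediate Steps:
U(g) = 7 + g
w(A) = 7 + A**2 + 2/A (w(A) = (7 + A**2) - (-2)/A = (7 + A**2) + 2/A = 7 + A**2 + 2/A)
w(N)**2 = (7 + (-1)**2 + 2/(-1))**2 = (7 + 1 + 2*(-1))**2 = (7 + 1 - 2)**2 = 6**2 = 36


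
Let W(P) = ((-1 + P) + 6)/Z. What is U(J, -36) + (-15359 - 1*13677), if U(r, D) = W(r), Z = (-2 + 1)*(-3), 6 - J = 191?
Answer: -29096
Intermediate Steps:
J = -185 (J = 6 - 1*191 = 6 - 191 = -185)
Z = 3 (Z = -1*(-3) = 3)
W(P) = 5/3 + P/3 (W(P) = ((-1 + P) + 6)/3 = (5 + P)*(1/3) = 5/3 + P/3)
U(r, D) = 5/3 + r/3
U(J, -36) + (-15359 - 1*13677) = (5/3 + (1/3)*(-185)) + (-15359 - 1*13677) = (5/3 - 185/3) + (-15359 - 13677) = -60 - 29036 = -29096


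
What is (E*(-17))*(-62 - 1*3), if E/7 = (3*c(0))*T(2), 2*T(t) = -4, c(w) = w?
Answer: 0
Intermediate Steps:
T(t) = -2 (T(t) = (½)*(-4) = -2)
E = 0 (E = 7*((3*0)*(-2)) = 7*(0*(-2)) = 7*0 = 0)
(E*(-17))*(-62 - 1*3) = (0*(-17))*(-62 - 1*3) = 0*(-62 - 3) = 0*(-65) = 0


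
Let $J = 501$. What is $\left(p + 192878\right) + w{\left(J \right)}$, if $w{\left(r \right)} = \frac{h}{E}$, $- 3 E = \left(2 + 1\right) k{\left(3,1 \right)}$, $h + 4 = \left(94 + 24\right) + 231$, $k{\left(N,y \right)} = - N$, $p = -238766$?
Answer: $-45773$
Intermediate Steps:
$h = 345$ ($h = -4 + \left(\left(94 + 24\right) + 231\right) = -4 + \left(118 + 231\right) = -4 + 349 = 345$)
$E = 3$ ($E = - \frac{\left(2 + 1\right) \left(\left(-1\right) 3\right)}{3} = - \frac{3 \left(-3\right)}{3} = \left(- \frac{1}{3}\right) \left(-9\right) = 3$)
$w{\left(r \right)} = 115$ ($w{\left(r \right)} = \frac{345}{3} = 345 \cdot \frac{1}{3} = 115$)
$\left(p + 192878\right) + w{\left(J \right)} = \left(-238766 + 192878\right) + 115 = -45888 + 115 = -45773$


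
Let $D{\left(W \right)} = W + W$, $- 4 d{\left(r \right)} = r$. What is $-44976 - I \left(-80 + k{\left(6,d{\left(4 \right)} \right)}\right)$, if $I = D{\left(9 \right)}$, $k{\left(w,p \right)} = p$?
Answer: $-43518$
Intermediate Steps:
$d{\left(r \right)} = - \frac{r}{4}$
$D{\left(W \right)} = 2 W$
$I = 18$ ($I = 2 \cdot 9 = 18$)
$-44976 - I \left(-80 + k{\left(6,d{\left(4 \right)} \right)}\right) = -44976 - 18 \left(-80 - 1\right) = -44976 - 18 \left(-81\right) = -44976 - -1458 = -44976 + 1458 = -43518$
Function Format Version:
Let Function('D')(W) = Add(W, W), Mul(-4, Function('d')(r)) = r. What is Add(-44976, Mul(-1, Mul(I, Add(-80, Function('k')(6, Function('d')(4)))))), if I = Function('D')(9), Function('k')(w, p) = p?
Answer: -43518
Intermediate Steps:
Function('d')(r) = Mul(Rational(-1, 4), r)
Function('D')(W) = Mul(2, W)
I = 18 (I = Mul(2, 9) = 18)
Add(-44976, Mul(-1, Mul(I, Add(-80, Function('k')(6, Function('d')(4)))))) = Add(-44976, Mul(-1, Mul(18, Add(-80, Mul(Rational(-1, 4), 4))))) = Add(-44976, Mul(-1, Mul(18, Add(-80, -1)))) = Add(-44976, Mul(-1, Mul(18, -81))) = Add(-44976, Mul(-1, -1458)) = Add(-44976, 1458) = -43518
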